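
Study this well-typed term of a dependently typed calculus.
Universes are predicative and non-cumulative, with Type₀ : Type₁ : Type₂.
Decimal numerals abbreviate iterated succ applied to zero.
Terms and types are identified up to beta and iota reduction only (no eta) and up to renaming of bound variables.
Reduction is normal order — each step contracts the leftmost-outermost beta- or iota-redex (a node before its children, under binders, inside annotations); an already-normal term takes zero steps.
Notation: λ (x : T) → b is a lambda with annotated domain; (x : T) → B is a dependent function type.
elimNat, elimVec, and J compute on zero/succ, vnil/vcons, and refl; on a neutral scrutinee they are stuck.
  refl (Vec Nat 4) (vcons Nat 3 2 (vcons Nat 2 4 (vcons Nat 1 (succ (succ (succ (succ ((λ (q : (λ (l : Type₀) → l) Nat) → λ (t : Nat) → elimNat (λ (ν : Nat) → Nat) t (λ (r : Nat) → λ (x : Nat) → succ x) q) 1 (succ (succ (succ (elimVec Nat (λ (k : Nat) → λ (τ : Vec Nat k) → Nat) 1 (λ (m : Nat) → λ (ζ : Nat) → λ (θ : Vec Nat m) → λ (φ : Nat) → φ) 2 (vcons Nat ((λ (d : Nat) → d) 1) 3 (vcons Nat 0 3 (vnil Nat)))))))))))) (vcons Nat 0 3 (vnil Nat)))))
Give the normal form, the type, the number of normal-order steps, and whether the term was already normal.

reduced normal form:
  refl (Vec Nat 4) (vcons Nat 3 2 (vcons Nat 2 4 (vcons Nat 1 9 (vcons Nat 0 3 (vnil Nat)))))
the term's type:
  Eq (Vec Nat 4) (vcons Nat 3 2 (vcons Nat 2 4 (vcons Nat 1 9 (vcons Nat 0 3 (vnil Nat))))) (vcons Nat 3 2 (vcons Nat 2 4 (vcons Nat 1 9 (vcons Nat 0 3 (vnil Nat)))))
reduction steps (normal order): 17
started in normal form: no
first redex: a beta-redex


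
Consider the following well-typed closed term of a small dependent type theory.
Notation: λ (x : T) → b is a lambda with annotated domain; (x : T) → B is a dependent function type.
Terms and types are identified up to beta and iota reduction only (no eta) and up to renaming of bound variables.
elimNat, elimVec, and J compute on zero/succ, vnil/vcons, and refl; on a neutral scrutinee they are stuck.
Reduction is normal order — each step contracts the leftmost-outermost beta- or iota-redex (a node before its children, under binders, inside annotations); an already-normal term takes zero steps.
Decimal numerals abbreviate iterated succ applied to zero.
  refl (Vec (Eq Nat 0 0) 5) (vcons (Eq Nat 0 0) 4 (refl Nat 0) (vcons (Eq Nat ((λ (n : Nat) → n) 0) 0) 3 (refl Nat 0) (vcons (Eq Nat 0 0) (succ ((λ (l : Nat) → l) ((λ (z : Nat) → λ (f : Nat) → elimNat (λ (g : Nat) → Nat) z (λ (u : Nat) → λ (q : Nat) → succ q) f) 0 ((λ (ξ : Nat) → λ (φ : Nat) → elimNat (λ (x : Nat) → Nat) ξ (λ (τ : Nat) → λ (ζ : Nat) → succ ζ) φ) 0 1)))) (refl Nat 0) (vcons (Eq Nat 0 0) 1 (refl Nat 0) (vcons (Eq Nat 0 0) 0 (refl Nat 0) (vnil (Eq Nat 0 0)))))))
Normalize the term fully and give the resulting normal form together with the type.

reduced normal form:
  refl (Vec (Eq Nat 0 0) 5) (vcons (Eq Nat 0 0) 4 (refl Nat 0) (vcons (Eq Nat 0 0) 3 (refl Nat 0) (vcons (Eq Nat 0 0) 2 (refl Nat 0) (vcons (Eq Nat 0 0) 1 (refl Nat 0) (vcons (Eq Nat 0 0) 0 (refl Nat 0) (vnil (Eq Nat 0 0)))))))
the term's type:
  Eq (Vec (Eq Nat 0 0) 5) (vcons (Eq Nat 0 0) 4 (refl Nat 0) (vcons (Eq Nat 0 0) 3 (refl Nat 0) (vcons (Eq Nat 0 0) 2 (refl Nat 0) (vcons (Eq Nat 0 0) 1 (refl Nat 0) (vcons (Eq Nat 0 0) 0 (refl Nat 0) (vnil (Eq Nat 0 0))))))) (vcons (Eq Nat 0 0) 4 (refl Nat 0) (vcons (Eq Nat 0 0) 3 (refl Nat 0) (vcons (Eq Nat 0 0) 2 (refl Nat 0) (vcons (Eq Nat 0 0) 1 (refl Nat 0) (vcons (Eq Nat 0 0) 0 (refl Nat 0) (vnil (Eq Nat 0 0)))))))


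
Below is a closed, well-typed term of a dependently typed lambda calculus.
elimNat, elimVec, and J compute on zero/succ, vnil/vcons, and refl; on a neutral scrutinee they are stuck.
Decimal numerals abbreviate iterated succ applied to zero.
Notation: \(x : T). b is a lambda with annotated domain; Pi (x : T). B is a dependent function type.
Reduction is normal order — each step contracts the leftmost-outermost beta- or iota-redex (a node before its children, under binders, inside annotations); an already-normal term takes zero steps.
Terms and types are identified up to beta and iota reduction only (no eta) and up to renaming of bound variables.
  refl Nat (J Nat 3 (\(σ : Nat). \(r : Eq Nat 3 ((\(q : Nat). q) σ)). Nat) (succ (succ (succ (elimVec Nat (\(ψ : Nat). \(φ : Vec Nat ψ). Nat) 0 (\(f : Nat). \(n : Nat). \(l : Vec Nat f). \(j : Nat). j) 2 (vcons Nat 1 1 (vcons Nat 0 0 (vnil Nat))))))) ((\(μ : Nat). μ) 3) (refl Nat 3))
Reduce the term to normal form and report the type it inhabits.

normal form:
  refl Nat 3
the term's type:
  Eq Nat 3 3


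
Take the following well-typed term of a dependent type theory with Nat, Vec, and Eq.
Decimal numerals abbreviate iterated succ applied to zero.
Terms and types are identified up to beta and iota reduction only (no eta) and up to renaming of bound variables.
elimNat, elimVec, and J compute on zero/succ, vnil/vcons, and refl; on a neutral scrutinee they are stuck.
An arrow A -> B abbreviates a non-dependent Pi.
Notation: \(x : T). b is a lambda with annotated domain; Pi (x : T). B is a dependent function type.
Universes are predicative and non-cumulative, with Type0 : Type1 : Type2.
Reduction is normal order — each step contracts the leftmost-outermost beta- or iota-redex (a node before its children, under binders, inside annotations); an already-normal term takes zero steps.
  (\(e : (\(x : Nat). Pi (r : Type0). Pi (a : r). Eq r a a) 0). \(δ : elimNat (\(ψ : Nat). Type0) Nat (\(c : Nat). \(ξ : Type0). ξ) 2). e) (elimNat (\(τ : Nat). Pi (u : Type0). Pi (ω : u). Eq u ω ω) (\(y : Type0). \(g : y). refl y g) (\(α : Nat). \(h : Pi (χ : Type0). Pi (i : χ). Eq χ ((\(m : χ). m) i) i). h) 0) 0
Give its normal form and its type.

reduced normal form:
  \(e : Type0). \(x : e). refl e x
the term's type:
  Pi (e : Type0). Pi (x : e). Eq e x x


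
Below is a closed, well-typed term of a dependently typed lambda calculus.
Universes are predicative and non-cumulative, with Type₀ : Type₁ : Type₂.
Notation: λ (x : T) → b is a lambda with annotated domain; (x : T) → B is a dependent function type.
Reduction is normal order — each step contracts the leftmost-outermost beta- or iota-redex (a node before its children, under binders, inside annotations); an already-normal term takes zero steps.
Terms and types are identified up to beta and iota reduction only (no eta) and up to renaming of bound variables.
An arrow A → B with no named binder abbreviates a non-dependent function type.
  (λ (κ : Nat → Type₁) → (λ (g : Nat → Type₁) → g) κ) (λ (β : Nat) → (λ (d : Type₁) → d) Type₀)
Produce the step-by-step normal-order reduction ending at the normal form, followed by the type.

reduction (normal order):
  (λ (κ : Nat → Type₁) → (λ (g : Nat → Type₁) → g) κ) (λ (β : Nat) → (λ (d : Type₁) → d) Type₀)
  ~> (λ (κ : Nat → Type₁) → κ) (λ (g : Nat) → (λ (β : Type₁) → β) Type₀)
  ~> λ (κ : Nat) → (λ (g : Type₁) → g) Type₀
  ~> λ (κ : Nat) → Type₀
type:
  Nat → Type₁


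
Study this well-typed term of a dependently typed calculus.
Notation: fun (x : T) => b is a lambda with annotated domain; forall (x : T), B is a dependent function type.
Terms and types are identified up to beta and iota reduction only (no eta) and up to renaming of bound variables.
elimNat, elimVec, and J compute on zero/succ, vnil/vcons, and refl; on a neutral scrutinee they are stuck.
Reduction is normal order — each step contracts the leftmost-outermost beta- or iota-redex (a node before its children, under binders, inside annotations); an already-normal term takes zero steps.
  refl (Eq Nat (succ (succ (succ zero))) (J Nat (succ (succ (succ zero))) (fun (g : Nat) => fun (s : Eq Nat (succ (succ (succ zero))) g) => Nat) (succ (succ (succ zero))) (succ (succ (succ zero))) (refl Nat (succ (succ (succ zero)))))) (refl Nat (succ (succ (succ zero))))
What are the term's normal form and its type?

reduced normal form:
  refl (Eq Nat (succ (succ (succ zero))) (succ (succ (succ zero)))) (refl Nat (succ (succ (succ zero))))
type:
  Eq (Eq Nat (succ (succ (succ zero))) (succ (succ (succ zero)))) (refl Nat (succ (succ (succ zero)))) (refl Nat (succ (succ (succ zero))))


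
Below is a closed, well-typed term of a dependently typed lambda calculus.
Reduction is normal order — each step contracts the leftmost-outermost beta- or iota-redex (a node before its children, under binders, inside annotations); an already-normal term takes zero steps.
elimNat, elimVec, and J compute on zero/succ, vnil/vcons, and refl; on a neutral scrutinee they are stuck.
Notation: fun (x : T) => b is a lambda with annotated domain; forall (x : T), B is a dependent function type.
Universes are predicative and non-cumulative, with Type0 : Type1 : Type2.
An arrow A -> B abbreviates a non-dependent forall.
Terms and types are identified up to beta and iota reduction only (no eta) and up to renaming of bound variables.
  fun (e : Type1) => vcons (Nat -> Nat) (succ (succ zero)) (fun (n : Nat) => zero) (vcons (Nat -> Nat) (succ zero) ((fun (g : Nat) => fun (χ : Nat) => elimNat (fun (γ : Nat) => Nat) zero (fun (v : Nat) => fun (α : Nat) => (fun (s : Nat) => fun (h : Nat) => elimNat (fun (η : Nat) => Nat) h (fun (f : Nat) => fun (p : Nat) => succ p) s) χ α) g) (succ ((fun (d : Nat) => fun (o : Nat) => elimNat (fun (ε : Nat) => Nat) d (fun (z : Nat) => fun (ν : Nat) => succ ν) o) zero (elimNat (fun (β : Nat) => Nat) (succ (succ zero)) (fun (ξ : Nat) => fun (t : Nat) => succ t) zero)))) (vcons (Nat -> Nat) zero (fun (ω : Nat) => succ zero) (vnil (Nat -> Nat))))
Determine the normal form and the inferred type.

reduced normal form:
  fun (e : Type1) => vcons (Nat -> Nat) (succ (succ zero)) (fun (n : Nat) => zero) (vcons (Nat -> Nat) (succ zero) (fun (g : Nat) => elimNat (fun (χ : Nat) => Nat) (elimNat (fun (γ : Nat) => Nat) (elimNat (fun (v : Nat) => Nat) zero (fun (α : Nat) => fun (s : Nat) => succ s) g) (fun (h : Nat) => fun (η : Nat) => succ η) g) (fun (f : Nat) => fun (p : Nat) => succ p) g) (vcons (Nat -> Nat) zero (fun (d : Nat) => succ zero) (vnil (Nat -> Nat))))
inferred type:
  Type1 -> Vec (Nat -> Nat) (succ (succ (succ zero)))
observation: contracting a beta-redex first, the term normalizes in 25 steps.


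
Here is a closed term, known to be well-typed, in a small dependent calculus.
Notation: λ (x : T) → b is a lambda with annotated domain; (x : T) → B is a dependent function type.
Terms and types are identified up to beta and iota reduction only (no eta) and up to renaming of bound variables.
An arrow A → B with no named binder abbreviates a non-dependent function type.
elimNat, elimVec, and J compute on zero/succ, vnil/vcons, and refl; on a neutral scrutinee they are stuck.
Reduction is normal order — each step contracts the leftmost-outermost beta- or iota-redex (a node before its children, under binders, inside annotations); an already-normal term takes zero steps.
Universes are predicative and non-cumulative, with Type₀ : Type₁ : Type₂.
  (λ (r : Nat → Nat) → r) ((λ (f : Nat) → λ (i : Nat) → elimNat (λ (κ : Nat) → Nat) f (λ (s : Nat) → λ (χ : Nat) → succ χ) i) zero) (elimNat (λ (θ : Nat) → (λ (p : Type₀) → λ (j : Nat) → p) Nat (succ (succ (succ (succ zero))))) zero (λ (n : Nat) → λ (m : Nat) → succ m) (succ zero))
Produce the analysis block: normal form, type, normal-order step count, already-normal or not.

normal form:
  succ zero
inferred type:
  Nat
reduction steps (normal order): 11
started in normal form: no
first redex: a beta-redex


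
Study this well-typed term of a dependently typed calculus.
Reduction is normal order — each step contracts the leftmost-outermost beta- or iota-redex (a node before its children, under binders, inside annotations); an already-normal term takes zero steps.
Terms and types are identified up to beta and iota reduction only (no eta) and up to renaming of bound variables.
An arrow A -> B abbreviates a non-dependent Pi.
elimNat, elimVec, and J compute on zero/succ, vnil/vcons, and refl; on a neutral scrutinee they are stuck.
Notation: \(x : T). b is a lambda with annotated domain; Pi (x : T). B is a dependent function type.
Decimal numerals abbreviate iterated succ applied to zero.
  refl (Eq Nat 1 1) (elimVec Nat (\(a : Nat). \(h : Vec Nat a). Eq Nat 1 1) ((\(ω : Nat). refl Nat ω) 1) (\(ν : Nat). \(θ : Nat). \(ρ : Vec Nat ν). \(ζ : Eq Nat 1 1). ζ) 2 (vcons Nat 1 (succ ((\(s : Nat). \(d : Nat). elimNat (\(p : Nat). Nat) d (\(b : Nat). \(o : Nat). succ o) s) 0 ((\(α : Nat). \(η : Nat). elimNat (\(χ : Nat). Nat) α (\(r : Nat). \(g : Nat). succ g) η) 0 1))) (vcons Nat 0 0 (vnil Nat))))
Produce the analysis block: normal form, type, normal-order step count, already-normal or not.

resulting normal form:
  refl (Eq Nat 1 1) (refl Nat 1)
type:
  Eq (Eq Nat 1 1) (refl Nat 1) (refl Nat 1)
steps to reach normal form (normal order): 12
term was already normal: no
first redex: an elimVec iota-redex


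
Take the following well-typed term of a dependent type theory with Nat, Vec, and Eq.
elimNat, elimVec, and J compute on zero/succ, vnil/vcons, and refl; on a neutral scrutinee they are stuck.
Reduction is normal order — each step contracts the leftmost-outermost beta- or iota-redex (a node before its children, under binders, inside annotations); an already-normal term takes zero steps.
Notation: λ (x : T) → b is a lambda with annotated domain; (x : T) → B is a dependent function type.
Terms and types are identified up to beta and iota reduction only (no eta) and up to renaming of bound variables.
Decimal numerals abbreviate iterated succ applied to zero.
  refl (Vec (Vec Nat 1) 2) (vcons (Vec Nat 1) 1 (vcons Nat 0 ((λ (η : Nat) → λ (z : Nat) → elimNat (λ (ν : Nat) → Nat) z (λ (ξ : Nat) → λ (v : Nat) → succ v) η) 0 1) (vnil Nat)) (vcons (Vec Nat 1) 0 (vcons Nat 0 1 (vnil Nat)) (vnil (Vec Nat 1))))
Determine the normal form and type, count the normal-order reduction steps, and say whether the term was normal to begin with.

normal form:
  refl (Vec (Vec Nat 1) 2) (vcons (Vec Nat 1) 1 (vcons Nat 0 1 (vnil Nat)) (vcons (Vec Nat 1) 0 (vcons Nat 0 1 (vnil Nat)) (vnil (Vec Nat 1))))
inferred type:
  Eq (Vec (Vec Nat 1) 2) (vcons (Vec Nat 1) 1 (vcons Nat 0 1 (vnil Nat)) (vcons (Vec Nat 1) 0 (vcons Nat 0 1 (vnil Nat)) (vnil (Vec Nat 1)))) (vcons (Vec Nat 1) 1 (vcons Nat 0 1 (vnil Nat)) (vcons (Vec Nat 1) 0 (vcons Nat 0 1 (vnil Nat)) (vnil (Vec Nat 1))))
normal-order step count: 3
already normal: no
first redex: a beta-redex


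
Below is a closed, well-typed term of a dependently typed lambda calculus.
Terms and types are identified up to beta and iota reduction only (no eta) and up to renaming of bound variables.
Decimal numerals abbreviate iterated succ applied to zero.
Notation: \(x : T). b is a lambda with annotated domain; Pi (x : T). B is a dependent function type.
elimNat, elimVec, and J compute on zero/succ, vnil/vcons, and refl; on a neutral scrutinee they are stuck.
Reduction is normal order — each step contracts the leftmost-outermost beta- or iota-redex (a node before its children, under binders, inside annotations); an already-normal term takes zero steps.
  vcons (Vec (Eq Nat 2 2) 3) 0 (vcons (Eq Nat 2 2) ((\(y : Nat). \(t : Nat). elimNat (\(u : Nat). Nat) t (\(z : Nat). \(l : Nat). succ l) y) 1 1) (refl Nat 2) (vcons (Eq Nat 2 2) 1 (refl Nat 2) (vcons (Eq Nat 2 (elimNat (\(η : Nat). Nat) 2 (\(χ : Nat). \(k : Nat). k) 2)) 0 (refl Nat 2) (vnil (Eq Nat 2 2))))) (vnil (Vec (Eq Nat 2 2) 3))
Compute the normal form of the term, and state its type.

resulting normal form:
  vcons (Vec (Eq Nat 2 2) 3) 0 (vcons (Eq Nat 2 2) 2 (refl Nat 2) (vcons (Eq Nat 2 2) 1 (refl Nat 2) (vcons (Eq Nat 2 2) 0 (refl Nat 2) (vnil (Eq Nat 2 2))))) (vnil (Vec (Eq Nat 2 2) 3))
type:
  Vec (Vec (Eq Nat 2 2) 3) 1


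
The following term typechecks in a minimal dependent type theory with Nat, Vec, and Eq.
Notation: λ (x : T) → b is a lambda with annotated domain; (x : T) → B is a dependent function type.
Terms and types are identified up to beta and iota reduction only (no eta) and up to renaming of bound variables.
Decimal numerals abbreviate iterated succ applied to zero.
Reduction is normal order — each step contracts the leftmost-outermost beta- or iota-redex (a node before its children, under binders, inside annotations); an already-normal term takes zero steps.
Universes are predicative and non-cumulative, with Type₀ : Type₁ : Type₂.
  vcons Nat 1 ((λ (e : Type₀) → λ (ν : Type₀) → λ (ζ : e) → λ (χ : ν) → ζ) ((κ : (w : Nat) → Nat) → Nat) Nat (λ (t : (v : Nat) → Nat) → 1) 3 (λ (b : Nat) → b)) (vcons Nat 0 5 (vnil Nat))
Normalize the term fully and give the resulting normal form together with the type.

reduced normal form:
  vcons Nat 1 1 (vcons Nat 0 5 (vnil Nat))
the term's type:
  Vec Nat 2
observation: 5 normal-order steps separate the term from its normal form.


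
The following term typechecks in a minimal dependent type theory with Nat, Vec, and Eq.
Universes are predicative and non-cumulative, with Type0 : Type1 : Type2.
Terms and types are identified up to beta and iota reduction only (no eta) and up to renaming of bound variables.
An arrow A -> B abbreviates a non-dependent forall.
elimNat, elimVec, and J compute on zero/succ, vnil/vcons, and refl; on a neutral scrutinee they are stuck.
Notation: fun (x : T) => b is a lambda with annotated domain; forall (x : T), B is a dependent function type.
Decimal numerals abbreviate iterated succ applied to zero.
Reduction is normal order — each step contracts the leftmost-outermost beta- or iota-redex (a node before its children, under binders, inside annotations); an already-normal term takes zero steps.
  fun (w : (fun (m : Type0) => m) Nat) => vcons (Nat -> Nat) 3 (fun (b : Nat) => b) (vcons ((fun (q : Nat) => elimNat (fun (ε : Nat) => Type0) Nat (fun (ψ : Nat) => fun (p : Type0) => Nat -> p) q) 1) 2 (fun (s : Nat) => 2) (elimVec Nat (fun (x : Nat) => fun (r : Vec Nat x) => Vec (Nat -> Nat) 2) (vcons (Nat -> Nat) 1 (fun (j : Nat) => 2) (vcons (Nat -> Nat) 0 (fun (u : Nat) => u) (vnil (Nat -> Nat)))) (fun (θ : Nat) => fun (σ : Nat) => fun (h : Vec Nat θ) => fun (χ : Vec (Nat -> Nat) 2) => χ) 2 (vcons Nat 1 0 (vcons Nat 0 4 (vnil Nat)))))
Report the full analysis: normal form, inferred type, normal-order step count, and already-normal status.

resulting normal form:
  fun (w : Nat) => vcons (Nat -> Nat) 3 (fun (m : Nat) => m) (vcons (Nat -> Nat) 2 (fun (b : Nat) => 2) (vcons (Nat -> Nat) 1 (fun (q : Nat) => 2) (vcons (Nat -> Nat) 0 (fun (ε : Nat) => ε) (vnil (Nat -> Nat)))))
type:
  Nat -> Vec (Nat -> Nat) 4
steps to reach normal form (normal order): 17
started in normal form: no
first contracted redex: a beta-redex


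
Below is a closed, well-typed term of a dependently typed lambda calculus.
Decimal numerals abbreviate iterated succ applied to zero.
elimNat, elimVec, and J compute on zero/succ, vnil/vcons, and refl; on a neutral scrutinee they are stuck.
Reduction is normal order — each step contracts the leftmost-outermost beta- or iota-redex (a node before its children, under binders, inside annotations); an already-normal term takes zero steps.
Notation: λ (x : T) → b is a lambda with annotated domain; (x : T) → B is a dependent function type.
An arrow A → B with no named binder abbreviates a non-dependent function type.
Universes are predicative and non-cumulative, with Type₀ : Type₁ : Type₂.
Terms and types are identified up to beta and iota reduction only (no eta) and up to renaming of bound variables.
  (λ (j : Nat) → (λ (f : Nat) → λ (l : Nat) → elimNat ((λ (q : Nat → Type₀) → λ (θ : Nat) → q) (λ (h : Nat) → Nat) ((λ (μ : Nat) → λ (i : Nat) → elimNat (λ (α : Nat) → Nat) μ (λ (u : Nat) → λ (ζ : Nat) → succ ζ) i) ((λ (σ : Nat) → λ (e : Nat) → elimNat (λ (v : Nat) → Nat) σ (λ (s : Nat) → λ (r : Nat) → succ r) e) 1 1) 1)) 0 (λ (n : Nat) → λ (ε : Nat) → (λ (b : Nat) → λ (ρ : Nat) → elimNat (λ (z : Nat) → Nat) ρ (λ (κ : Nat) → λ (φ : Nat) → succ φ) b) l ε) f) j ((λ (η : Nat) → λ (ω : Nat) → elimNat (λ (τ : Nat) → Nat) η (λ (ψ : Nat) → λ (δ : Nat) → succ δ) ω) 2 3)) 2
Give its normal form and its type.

reduced normal form:
  10
type:
  Nat


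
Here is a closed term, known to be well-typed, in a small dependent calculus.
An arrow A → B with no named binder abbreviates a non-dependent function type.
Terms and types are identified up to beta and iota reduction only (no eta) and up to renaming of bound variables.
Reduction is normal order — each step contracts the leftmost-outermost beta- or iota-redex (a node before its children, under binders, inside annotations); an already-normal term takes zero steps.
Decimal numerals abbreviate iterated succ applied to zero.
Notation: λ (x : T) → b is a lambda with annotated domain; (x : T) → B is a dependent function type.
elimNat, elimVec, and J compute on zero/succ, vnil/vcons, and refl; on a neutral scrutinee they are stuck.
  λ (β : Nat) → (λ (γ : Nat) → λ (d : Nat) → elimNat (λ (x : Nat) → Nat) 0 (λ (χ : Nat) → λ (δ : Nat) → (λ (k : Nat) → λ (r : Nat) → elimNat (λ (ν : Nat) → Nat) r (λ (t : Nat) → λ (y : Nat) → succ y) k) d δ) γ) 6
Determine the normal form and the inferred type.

resulting normal form:
  λ (β : Nat) → λ (γ : Nat) → elimNat (λ (d : Nat) → Nat) (elimNat (λ (x : Nat) → Nat) (elimNat (λ (χ : Nat) → Nat) (elimNat (λ (δ : Nat) → Nat) (elimNat (λ (k : Nat) → Nat) (elimNat (λ (r : Nat) → Nat) 0 (λ (ν : Nat) → λ (t : Nat) → succ t) γ) (λ (y : Nat) → λ (c : Nat) → succ c) γ) (λ (j : Nat) → λ (f : Nat) → succ f) γ) (λ (ω : Nat) → λ (η : Nat) → succ η) γ) (λ (τ : Nat) → λ (b : Nat) → succ b) γ) (λ (σ : Nat) → λ (ξ : Nat) → succ ξ) γ
inferred type:
  Nat → Nat → Nat
observation: 32 normal-order steps normalize the term, beginning with a beta-redex.


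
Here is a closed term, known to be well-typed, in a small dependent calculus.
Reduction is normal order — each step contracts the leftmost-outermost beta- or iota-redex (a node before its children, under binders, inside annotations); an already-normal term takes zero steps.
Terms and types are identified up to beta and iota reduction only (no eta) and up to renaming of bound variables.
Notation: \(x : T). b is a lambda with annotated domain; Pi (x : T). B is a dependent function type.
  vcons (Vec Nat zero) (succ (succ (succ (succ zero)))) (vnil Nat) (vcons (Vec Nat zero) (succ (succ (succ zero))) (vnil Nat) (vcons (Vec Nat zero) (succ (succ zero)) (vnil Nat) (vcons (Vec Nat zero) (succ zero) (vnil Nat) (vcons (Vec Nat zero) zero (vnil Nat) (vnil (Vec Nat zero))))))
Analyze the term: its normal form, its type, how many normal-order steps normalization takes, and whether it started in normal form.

reduced normal form:
  vcons (Vec Nat zero) (succ (succ (succ (succ zero)))) (vnil Nat) (vcons (Vec Nat zero) (succ (succ (succ zero))) (vnil Nat) (vcons (Vec Nat zero) (succ (succ zero)) (vnil Nat) (vcons (Vec Nat zero) (succ zero) (vnil Nat) (vcons (Vec Nat zero) zero (vnil Nat) (vnil (Vec Nat zero))))))
inferred type:
  Vec (Vec Nat zero) (succ (succ (succ (succ (succ zero)))))
normal-order step count: 0
started in normal form: yes


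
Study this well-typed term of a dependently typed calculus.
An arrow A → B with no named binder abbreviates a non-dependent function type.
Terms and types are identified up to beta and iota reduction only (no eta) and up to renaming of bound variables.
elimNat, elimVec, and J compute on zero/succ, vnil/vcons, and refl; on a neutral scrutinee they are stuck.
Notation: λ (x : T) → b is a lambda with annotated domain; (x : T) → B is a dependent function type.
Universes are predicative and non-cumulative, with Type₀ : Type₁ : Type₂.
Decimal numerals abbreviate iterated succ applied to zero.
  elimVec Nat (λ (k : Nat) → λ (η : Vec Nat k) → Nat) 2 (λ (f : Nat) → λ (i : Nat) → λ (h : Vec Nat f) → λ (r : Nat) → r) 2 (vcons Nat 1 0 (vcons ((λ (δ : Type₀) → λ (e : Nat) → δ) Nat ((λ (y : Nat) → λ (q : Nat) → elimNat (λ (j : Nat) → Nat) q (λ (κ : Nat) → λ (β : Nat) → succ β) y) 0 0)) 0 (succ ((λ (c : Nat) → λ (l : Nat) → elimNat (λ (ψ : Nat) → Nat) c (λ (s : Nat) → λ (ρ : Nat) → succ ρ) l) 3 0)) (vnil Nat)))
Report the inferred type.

type:
  Nat


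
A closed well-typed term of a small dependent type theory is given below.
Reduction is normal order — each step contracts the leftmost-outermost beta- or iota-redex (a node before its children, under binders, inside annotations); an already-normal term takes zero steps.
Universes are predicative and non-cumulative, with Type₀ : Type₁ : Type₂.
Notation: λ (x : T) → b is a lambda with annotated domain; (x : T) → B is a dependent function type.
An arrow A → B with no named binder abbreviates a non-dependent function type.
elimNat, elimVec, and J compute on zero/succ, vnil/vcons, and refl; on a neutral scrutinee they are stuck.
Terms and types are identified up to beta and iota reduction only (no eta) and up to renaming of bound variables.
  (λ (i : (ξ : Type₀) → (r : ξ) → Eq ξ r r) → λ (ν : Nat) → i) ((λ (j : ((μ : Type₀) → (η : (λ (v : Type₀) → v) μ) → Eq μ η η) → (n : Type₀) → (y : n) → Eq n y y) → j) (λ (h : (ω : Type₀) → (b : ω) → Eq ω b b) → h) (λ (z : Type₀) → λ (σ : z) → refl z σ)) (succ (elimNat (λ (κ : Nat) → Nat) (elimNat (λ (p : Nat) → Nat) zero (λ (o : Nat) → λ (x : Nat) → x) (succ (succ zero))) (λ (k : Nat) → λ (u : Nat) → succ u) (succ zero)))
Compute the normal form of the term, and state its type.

resulting normal form:
  λ (i : Type₀) → λ (ξ : i) → refl i ξ
inferred type:
  (i : Type₀) → (ξ : i) → Eq i ξ ξ


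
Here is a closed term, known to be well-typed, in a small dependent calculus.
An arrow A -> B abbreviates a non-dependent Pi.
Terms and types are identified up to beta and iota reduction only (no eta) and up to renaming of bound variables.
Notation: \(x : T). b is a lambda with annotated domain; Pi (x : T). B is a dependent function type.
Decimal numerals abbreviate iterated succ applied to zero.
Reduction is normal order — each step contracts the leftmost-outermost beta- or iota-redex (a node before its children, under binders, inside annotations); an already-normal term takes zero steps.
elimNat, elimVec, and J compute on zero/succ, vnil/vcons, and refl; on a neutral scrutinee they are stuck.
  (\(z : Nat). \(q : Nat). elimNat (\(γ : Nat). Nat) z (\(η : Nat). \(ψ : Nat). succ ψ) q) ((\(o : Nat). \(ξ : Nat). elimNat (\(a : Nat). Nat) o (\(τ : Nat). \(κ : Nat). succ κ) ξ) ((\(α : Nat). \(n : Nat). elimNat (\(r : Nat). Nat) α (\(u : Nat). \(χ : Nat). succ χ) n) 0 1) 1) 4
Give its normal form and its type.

reduced normal form:
  6
inferred type:
  Nat
observation: the leftmost-outermost redex is a beta-redex, and normalization takes 27 steps.


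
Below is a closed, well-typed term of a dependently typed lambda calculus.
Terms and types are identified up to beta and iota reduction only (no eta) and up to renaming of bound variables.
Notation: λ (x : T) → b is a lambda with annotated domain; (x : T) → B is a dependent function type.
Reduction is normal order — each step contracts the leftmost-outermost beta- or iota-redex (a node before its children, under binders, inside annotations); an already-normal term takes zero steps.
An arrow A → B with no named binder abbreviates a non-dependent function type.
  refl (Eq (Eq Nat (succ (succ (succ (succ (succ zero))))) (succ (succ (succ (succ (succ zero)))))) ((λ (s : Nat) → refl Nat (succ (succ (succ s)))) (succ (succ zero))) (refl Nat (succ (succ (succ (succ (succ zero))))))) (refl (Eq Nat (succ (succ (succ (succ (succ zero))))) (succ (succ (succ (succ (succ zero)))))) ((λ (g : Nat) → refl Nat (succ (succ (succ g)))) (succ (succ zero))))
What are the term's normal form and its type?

reduced normal form:
  refl (Eq (Eq Nat (succ (succ (succ (succ (succ zero))))) (succ (succ (succ (succ (succ zero)))))) (refl Nat (succ (succ (succ (succ (succ zero)))))) (refl Nat (succ (succ (succ (succ (succ zero))))))) (refl (Eq Nat (succ (succ (succ (succ (succ zero))))) (succ (succ (succ (succ (succ zero)))))) (refl Nat (succ (succ (succ (succ (succ zero)))))))
type:
  Eq (Eq (Eq Nat (succ (succ (succ (succ (succ zero))))) (succ (succ (succ (succ (succ zero)))))) (refl Nat (succ (succ (succ (succ (succ zero)))))) (refl Nat (succ (succ (succ (succ (succ zero))))))) (refl (Eq Nat (succ (succ (succ (succ (succ zero))))) (succ (succ (succ (succ (succ zero)))))) (refl Nat (succ (succ (succ (succ (succ zero))))))) (refl (Eq Nat (succ (succ (succ (succ (succ zero))))) (succ (succ (succ (succ (succ zero)))))) (refl Nat (succ (succ (succ (succ (succ zero)))))))


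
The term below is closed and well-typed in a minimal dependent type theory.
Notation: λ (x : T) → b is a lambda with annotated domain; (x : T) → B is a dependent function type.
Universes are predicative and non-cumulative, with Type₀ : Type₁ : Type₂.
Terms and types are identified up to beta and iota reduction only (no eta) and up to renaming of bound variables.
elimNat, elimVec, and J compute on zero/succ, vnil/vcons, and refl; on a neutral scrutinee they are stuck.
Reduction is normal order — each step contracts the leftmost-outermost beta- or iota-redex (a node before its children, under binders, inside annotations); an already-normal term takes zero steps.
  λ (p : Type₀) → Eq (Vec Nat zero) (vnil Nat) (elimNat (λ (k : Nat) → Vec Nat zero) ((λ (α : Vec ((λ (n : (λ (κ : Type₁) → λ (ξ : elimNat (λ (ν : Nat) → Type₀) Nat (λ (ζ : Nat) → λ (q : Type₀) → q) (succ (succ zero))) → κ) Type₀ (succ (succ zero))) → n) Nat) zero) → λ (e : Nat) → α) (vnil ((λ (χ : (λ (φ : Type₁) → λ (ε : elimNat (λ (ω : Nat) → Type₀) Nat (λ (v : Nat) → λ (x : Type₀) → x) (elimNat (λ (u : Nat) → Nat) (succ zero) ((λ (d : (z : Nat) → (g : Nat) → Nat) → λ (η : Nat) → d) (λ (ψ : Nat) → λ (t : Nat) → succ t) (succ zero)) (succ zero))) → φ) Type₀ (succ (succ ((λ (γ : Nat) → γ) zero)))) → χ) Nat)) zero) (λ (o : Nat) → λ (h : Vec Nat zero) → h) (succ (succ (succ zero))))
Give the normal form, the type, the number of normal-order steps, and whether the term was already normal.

normal form:
  λ (p : Type₀) → Eq (Vec Nat zero) (vnil Nat) (vnil Nat)
type:
  (p : Type₀) → Type₀
steps to reach normal form (normal order): 13
already normal: no
first contracted redex: an elimNat iota-redex


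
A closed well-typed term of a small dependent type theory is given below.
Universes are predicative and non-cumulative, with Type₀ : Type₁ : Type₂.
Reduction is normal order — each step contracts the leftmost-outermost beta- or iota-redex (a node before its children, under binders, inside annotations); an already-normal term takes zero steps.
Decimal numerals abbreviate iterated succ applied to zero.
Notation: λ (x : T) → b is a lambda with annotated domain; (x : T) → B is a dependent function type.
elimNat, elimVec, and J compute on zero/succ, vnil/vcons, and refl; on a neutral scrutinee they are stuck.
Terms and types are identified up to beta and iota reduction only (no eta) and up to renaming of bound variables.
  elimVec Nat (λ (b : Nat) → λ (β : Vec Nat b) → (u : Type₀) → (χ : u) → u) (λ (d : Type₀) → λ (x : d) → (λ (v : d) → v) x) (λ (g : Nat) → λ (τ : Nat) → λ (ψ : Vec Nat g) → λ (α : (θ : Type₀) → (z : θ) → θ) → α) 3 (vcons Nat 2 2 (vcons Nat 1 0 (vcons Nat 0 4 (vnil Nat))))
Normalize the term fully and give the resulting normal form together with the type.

resulting normal form:
  λ (b : Type₀) → λ (β : b) → β
type:
  (b : Type₀) → (β : b) → b
observation: the first redex contracted is an elimVec iota-redex; the normal form is reached in 17 normal-order steps.


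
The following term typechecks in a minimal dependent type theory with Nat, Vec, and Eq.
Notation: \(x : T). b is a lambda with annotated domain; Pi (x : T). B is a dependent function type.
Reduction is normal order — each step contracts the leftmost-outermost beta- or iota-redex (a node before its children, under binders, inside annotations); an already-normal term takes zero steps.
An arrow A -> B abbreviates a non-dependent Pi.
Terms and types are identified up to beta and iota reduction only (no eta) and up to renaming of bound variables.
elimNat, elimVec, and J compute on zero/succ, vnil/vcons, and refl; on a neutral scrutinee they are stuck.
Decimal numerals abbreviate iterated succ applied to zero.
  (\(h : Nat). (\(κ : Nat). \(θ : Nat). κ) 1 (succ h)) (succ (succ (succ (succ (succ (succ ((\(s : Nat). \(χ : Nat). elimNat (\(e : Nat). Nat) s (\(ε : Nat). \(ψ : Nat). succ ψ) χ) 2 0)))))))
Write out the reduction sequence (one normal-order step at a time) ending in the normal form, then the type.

normal-order reduction sequence:
  (\(h : Nat). (\(κ : Nat). \(θ : Nat). κ) 1 (succ h)) (succ (succ (succ (succ (succ (succ ((\(s : Nat). \(χ : Nat). elimNat (\(e : Nat). Nat) s (\(ε : Nat). \(ψ : Nat). succ ψ) χ) 2 0)))))))
  ~> (\(h : Nat). \(κ : Nat). h) 1 (succ (succ (succ (succ (succ (succ (succ ((\(θ : Nat). \(s : Nat). elimNat (\(χ : Nat). Nat) θ (\(e : Nat). \(ε : Nat). succ ε) s) 2 0))))))))
  ~> (\(h : Nat). 1) (succ (succ (succ (succ (succ (succ (succ ((\(κ : Nat). \(θ : Nat). elimNat (\(s : Nat). Nat) κ (\(χ : Nat). \(e : Nat). succ e) θ) 2 0))))))))
  ~> 1
the term's type:
  Nat


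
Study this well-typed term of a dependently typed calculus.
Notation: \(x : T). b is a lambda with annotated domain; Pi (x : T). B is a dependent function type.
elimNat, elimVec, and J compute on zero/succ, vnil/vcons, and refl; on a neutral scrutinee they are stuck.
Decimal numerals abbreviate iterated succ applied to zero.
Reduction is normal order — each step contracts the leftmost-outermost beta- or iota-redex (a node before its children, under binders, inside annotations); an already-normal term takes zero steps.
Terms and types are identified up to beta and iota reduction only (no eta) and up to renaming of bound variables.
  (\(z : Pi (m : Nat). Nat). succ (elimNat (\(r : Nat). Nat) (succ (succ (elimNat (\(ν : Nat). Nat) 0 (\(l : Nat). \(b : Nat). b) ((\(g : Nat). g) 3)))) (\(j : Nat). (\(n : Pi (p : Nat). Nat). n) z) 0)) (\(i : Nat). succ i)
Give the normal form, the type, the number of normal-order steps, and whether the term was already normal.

reduced normal form:
  3
the term's type:
  Nat
normal-order step count: 13
term was already normal: no
first contracted redex: a beta-redex


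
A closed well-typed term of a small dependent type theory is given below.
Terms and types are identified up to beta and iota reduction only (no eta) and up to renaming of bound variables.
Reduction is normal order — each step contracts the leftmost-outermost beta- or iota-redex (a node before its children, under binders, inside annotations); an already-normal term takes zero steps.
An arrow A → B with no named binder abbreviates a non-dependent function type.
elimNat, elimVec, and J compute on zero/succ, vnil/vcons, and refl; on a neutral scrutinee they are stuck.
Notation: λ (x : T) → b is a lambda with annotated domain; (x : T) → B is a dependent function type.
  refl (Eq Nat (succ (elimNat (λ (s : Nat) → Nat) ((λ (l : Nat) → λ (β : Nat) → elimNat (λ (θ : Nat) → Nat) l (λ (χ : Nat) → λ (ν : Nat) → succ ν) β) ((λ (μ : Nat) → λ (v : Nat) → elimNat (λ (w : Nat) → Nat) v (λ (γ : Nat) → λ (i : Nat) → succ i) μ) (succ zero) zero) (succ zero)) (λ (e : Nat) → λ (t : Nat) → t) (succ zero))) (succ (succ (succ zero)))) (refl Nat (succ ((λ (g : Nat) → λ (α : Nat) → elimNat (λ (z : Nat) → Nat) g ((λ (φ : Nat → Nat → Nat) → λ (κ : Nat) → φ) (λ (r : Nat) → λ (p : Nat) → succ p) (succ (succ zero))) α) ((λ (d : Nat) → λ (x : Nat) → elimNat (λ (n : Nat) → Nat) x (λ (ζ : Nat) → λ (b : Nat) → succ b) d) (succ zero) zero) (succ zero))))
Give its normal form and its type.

reduced normal form:
  refl (Eq Nat (succ (succ (succ zero))) (succ (succ (succ zero)))) (refl Nat (succ (succ (succ zero))))
the term's type:
  Eq (Eq Nat (succ (succ (succ zero))) (succ (succ (succ zero)))) (refl Nat (succ (succ (succ zero)))) (refl Nat (succ (succ (succ zero))))
observation: 30 normal-order steps normalize the term, beginning with an elimNat iota-redex.


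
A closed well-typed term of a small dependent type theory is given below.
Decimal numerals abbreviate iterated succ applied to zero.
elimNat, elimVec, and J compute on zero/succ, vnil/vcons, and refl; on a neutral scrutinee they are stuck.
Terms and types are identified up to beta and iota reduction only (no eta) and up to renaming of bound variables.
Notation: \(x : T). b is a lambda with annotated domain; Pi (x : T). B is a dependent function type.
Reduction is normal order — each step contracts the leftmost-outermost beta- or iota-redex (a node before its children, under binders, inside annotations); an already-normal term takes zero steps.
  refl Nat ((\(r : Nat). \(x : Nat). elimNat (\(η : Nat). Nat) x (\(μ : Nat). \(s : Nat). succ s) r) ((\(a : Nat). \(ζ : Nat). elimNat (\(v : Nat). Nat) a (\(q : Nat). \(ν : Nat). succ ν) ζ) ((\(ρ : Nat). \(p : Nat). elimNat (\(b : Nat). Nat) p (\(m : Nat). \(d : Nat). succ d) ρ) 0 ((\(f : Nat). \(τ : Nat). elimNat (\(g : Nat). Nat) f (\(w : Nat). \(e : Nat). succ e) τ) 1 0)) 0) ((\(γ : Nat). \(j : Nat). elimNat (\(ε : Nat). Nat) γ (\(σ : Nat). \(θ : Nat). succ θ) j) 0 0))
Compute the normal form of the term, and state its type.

resulting normal form:
  refl Nat 1
the term's type:
  Eq Nat 1 1
observation: reduction starts at a beta-redex, and 18 normal-order steps reach the normal form.


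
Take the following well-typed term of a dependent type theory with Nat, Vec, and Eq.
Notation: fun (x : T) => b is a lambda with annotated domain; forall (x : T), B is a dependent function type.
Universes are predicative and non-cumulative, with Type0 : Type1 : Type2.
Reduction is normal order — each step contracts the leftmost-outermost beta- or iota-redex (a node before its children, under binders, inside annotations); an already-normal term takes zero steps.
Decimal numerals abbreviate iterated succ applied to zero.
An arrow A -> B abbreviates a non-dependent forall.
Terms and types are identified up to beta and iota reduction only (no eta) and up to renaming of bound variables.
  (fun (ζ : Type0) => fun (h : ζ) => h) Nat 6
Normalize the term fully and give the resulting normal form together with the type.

resulting normal form:
  6
inferred type:
  Nat


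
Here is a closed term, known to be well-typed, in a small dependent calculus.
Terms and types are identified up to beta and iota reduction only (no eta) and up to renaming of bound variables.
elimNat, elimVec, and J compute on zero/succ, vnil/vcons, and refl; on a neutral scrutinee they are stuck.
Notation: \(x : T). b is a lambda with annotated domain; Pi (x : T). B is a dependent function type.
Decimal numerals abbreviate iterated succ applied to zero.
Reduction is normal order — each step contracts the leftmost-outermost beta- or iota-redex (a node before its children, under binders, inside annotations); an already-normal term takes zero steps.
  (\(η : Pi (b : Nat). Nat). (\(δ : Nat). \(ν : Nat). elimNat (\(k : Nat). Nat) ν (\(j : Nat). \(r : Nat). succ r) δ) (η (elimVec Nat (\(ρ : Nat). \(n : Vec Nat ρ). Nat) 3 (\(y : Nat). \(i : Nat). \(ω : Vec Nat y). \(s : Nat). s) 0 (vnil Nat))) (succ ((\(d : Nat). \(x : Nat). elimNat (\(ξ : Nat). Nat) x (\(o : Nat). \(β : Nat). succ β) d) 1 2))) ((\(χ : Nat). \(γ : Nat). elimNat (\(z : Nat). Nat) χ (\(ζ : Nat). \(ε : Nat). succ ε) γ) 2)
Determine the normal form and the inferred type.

normal form:
  9
the term's type:
  Nat
observation: the term reaches its normal form after 38 normal-order steps.
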